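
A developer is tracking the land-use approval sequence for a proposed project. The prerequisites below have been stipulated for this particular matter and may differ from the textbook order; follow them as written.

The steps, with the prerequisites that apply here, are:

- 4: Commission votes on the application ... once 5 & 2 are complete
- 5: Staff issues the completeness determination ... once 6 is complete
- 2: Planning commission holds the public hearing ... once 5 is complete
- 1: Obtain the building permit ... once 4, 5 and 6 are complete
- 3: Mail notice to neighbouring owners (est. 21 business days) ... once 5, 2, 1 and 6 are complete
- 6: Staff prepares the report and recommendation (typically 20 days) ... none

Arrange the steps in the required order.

6 5 2 4 1 3

Only 6 has no prerequisites, so it is first.
Next only 5 has its prerequisites met → 5.
2 needed 5, now all done → 2.
4 needed 5 and 2, now all done → 4.
1 is the only step now ready → 1.
Next only 3 has its prerequisites met → 3.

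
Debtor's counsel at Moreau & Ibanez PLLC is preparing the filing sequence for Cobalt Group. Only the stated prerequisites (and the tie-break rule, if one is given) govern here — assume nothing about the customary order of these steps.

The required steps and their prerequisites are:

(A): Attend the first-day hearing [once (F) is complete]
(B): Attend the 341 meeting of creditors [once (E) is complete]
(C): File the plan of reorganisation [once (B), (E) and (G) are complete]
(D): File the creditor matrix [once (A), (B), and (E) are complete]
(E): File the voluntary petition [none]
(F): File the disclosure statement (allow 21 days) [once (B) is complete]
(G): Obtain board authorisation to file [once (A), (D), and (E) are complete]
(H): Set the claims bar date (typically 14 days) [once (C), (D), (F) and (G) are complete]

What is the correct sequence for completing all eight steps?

(E) has no prerequisites → (E) first.
Next only (B) has its prerequisites met → (B).
Next only (F) has its prerequisites met → (F).
That leaves (A) as the only ready step → (A).
That leaves (D) as the only ready step → (D).
That leaves (G) as the only ready step → (G).
(C) needed (B), (E) and (G), now all done → (C).
(H) needed (C), (D), (F) and (G), now all done → (H).

(E), (B), (F), (A), (D), (G), (C), (H)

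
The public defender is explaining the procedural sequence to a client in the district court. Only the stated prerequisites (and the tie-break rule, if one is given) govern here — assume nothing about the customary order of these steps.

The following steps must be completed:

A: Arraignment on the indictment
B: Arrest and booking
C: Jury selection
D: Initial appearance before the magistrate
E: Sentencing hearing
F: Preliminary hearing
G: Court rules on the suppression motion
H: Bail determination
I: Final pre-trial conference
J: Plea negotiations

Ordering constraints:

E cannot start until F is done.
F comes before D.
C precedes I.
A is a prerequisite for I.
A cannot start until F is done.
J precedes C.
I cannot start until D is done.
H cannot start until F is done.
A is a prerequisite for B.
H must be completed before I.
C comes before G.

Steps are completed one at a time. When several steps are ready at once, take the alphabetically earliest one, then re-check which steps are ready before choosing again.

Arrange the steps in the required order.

F A B D E H J C G I

F and J have no prerequisites; F has the earlier label, so F is first.
A, D, E and H now also ready, so the ready set is {A, D, E, H, J}; A has the earlier label → A.
B now also ready, so the ready set is {B, D, E, H, J}; B has the earlier label → B.
Ready: D, E, H and J. D has the earlier label → D.
Ready: E, H and J. E has the earlier label → E.
Now H and J have their prerequisites met. H has the earlier label, so H next.
Next only J has its prerequisites met → J.
C needed J, now all done → C.
Now G and I have their prerequisites met. G has the earlier label, so G next.
Next only I has its prerequisites met → I.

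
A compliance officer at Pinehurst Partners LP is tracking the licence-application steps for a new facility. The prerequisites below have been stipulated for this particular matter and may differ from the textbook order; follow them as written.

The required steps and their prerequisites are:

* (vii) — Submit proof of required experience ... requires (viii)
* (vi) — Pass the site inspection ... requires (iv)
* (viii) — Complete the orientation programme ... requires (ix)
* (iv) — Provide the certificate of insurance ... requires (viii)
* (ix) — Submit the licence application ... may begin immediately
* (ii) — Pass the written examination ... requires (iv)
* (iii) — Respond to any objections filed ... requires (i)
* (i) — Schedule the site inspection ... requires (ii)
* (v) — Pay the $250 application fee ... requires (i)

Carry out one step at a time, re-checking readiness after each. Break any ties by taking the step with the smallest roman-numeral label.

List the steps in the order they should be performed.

(ix) (viii) (iv) (ii) (i) (iii) (v) (vi) (vii)

(ix) is the only step with nothing outstanding, so it goes first.
(viii) needed (ix), now all done → (viii).
(iv) and (vii) are both available; (iv) has the earlier label → (iv).
Ready: (ii), (vi) and (vii). (ii) has the earlier label → (ii).
Now (i), (vi) and (vii) have their prerequisites met. (i) has the earlier label, so (i) next.
Now (iii), (v), (vi) and (vii) have their prerequisites met. (iii) has the earlier label, so (iii) next.
Ready: (v), (vi) and (vii). (v) has the earlier label → (v).
(vi) and (vii) are both available; (vi) has the earlier label → (vi).
That leaves (vii) as the only ready step → (vii).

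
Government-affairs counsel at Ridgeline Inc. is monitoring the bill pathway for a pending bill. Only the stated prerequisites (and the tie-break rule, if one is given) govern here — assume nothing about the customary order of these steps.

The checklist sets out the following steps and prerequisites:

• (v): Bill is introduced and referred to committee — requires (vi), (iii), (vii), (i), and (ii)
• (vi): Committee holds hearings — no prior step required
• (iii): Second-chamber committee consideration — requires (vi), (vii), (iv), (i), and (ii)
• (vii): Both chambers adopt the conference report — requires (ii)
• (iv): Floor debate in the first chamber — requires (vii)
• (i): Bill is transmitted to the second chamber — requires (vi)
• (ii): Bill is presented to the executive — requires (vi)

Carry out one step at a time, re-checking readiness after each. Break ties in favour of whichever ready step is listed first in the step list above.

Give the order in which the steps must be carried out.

(vi) is the only step with nothing outstanding, so it goes first.
Ready: (i) and (ii). (i) is listed earlier → (i).
Next only (ii) has its prerequisites met → (ii).
(vii) needed (ii), now all done → (vii).
Next only (iv) has its prerequisites met → (iv).
(iii) is the only step now ready → (iii).
Next only (v) has its prerequisites met → (v).

(vi) (i) (ii) (vii) (iv) (iii) (v)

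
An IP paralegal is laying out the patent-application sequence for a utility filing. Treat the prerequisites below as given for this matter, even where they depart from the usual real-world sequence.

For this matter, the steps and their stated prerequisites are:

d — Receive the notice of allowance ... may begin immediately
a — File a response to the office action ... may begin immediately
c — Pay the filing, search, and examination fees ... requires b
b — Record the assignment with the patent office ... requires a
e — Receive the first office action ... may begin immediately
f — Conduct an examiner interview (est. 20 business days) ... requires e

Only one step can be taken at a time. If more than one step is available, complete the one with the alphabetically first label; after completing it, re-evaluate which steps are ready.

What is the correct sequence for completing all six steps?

a, b, c, d, e, f

Nothing is required for a, d and e. a has the earlier label → a first.
Ready: b, d and e. b has the earlier label → b.
Ready: c, d and e. c has the earlier label → c.
d and e are both available; d has the earlier label → d.
Next only e has its prerequisites met → e.
Next only f has its prerequisites met → f.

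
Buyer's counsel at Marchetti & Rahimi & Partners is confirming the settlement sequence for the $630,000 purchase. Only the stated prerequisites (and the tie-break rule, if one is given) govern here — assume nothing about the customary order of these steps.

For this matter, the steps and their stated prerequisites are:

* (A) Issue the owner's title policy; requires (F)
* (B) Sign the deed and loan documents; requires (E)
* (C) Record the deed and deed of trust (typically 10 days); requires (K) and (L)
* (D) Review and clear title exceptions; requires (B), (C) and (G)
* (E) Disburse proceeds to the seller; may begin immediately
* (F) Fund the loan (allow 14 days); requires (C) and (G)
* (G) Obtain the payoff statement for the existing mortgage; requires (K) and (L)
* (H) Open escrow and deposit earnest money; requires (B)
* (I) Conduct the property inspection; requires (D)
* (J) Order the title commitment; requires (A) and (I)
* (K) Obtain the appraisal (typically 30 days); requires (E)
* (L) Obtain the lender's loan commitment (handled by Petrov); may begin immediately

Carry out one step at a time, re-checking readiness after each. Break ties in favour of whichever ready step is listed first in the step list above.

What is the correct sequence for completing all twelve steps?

(E) and (L) have no prerequisites; (E) is listed earlier, so (E) is first.
(B) and (K) now also ready, so the ready set is {(B), (K), (L)}; (B) is listed earlier → (B).
(H) now also ready, so the ready set is {(H), (K), (L)}; (H) is listed earlier → (H).
(K) and (L) are both available; (K) is listed earlier → (K).
Next only (L) has its prerequisites met → (L).
Ready: (C) and (G). (C) is listed earlier → (C).
(G) is the only step now ready → (G).
Now (D) and (F) have their prerequisites met. (D) is listed earlier, so (D) next.
(I) now also ready, so the ready set is {(F), (I)}; (F) is listed earlier → (F).
(A) now also ready, so the ready set is {(A), (I)}; (A) is listed earlier → (A).
(I) needed (D), now all done → (I).
(J) needed (A) and (I), now all done → (J).

(E), (B), (H), (K), (L), (C), (G), (D), (F), (A), (I), (J)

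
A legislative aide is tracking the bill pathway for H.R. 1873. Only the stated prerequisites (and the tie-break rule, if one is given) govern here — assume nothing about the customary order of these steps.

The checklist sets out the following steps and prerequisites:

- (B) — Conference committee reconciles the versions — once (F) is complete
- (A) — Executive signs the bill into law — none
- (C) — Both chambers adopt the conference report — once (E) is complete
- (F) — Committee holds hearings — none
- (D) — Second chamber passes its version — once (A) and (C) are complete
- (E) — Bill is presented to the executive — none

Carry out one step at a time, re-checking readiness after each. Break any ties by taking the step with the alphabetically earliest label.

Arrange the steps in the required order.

(A) → (E) → (C) → (D) → (F) → (B)

Nothing is required for (A), (E) and (F). (A) has the earlier label → (A) first.
Ready: (E) and (F). (E) has the earlier label → (E).
(C) now also ready, so the ready set is {(C), (F)}; (C) has the earlier label → (C).
Now (D) and (F) have their prerequisites met. (D) has the earlier label, so (D) next.
That leaves (F) as the only ready step → (F).
(B) needed (F), now all done → (B).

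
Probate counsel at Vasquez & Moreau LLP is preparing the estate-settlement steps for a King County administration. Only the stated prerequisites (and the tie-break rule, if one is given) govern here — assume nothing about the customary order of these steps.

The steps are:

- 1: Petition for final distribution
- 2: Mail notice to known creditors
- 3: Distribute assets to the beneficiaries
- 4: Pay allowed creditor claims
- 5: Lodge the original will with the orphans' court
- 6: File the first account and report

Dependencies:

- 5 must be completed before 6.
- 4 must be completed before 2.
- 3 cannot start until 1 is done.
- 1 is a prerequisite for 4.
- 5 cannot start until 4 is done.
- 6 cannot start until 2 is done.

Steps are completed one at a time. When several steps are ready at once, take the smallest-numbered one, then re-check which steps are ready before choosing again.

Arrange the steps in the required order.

1 is the only step with nothing outstanding, so it goes first.
Ready: 3 and 4. 3 has the earlier label → 3.
4 needed 1, now all done → 4.
2 and 5 are both available; 2 has the earlier label → 2.
That leaves 5 as the only ready step → 5.
That leaves 6 as the only ready step → 6.

1 → 3 → 4 → 2 → 5 → 6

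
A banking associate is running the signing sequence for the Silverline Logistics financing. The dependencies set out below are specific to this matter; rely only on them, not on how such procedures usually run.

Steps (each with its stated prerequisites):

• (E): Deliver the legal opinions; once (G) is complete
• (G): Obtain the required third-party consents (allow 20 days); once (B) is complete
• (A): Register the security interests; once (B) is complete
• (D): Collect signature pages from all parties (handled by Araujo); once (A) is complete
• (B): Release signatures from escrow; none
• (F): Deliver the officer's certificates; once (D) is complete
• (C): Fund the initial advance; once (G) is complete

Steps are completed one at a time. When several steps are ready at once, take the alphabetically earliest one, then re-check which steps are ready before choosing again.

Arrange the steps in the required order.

(B) (A) (D) (F) (G) (C) (E)

(B) is the only step with nothing outstanding, so it goes first.
Ready: (A) and (G). (A) has the earlier label → (A).
(D) now also ready, so the ready set is {(D), (G)}; (D) has the earlier label → (D).
(F) now also ready, so the ready set is {(F), (G)}; (F) has the earlier label → (F).
(G) needed (B), now all done → (G).
Now (C) and (E) have their prerequisites met. (C) has the earlier label, so (C) next.
Next only (E) has its prerequisites met → (E).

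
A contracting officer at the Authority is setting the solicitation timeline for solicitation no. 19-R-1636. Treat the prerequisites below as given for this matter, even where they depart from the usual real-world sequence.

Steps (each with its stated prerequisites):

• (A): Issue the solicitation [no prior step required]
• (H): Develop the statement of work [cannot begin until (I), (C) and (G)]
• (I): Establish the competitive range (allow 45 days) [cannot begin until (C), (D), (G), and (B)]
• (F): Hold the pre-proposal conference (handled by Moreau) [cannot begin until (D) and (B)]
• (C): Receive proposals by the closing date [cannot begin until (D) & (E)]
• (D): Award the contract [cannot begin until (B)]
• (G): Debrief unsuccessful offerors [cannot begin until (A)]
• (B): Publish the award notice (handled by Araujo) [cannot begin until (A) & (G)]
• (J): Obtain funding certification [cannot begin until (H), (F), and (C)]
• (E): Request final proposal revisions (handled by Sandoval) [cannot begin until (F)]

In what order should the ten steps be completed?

(A), (G), (B), (D), (F), (E), (C), (I), (H), (J)

(A) is the only step with nothing outstanding, so it goes first.
Next only (G) has its prerequisites met → (G).
(B) needed (A) and (G), now all done → (B).
(D) needed (B), now all done → (D).
(F) needed (D) and (B), now all done → (F).
(E) is the only step now ready → (E).
(C) needed (D) and (E), now all done → (C).
That leaves (I) as the only ready step → (I).
(H) needed (I), (C) and (G), now all done → (H).
(J) needed (H), (F) and (C), now all done → (J).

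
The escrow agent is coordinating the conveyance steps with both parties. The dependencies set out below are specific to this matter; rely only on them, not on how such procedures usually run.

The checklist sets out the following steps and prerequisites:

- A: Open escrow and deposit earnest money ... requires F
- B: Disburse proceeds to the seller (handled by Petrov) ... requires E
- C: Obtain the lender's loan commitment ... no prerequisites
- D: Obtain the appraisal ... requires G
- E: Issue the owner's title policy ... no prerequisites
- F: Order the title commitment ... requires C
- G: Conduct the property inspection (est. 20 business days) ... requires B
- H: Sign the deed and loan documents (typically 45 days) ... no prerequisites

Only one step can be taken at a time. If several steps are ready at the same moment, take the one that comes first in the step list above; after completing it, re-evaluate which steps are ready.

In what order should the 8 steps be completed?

C, E, B, F, A, G, D, H

C, E and H have no prerequisites; C is listed earlier, so C is first.
Now E, F and H have their prerequisites met. E is listed earlier, so E next.
B, F and H are all available; B is listed earlier → B.
G now also ready, so the ready set is {F, G, H}; F is listed earlier → F.
A, G and H are all available; A is listed earlier → A.
Ready: G and H. G is listed earlier → G.
D now also ready, so the ready set is {D, H}; D is listed earlier → D.
That leaves H as the only ready step → H.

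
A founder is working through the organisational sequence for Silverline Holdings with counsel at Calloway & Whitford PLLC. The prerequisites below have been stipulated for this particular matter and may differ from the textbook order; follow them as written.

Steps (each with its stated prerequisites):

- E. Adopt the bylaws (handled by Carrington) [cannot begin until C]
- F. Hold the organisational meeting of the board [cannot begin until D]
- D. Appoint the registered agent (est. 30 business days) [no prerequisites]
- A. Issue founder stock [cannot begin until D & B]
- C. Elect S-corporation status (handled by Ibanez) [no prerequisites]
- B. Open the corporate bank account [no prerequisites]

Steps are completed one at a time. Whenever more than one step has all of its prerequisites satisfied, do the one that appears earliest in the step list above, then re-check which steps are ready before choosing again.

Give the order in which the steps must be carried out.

D, F, C, E, B, A

D, C and B have no prerequisites; D is listed earlier, so D is first.
F, C and B are all available; F is listed earlier → F.
Now C and B have their prerequisites met. C is listed earlier, so C next.
E now also ready, so the ready set is {E, B}; E is listed earlier → E.
That leaves B as the only ready step → B.
A needed D and B, now all done → A.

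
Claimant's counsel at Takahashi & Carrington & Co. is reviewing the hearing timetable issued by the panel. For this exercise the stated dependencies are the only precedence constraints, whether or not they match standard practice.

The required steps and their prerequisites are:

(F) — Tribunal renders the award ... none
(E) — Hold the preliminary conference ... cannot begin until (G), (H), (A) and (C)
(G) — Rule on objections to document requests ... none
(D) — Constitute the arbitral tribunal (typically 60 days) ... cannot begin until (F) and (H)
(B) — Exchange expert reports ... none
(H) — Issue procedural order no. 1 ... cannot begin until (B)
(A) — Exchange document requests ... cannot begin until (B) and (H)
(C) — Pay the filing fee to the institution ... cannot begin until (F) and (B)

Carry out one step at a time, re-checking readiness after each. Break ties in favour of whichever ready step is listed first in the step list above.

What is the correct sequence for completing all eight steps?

(F), (G) and (B) have no prerequisites; (F) is listed earlier, so (F) is first.
(G) and (B) are both available; (G) is listed earlier → (G).
(B) is the only step now ready → (B).
Ready: (H) and (C). (H) is listed earlier → (H).
Ready: (D), (A) and (C). (D) is listed earlier → (D).
Now (A) and (C) have their prerequisites met. (A) is listed earlier, so (A) next.
(C) is the only step now ready → (C).
(E) needed (G), (H), (A) and (C), now all done → (E).

(F), (G), (B), (H), (D), (A), (C), (E)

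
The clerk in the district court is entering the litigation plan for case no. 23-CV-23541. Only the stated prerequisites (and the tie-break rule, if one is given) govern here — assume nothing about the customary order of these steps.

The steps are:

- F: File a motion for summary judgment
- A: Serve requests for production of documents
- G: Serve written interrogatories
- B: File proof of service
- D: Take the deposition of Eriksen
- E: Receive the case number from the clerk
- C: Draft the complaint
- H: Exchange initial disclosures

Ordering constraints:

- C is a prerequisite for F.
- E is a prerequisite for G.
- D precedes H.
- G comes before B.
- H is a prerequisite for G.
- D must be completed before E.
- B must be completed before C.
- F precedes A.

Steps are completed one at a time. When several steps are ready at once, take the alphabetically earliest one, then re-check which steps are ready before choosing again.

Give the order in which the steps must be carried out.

D, E, H, G, B, C, F, A

D has no prerequisites → D first.
Now E and H have their prerequisites met. E has the earlier label, so E next.
H needed D, now all done → H.
Next only G has its prerequisites met → G.
B needed G, now all done → B.
C needed B, now all done → C.
F is the only step now ready → F.
A needed F, now all done → A.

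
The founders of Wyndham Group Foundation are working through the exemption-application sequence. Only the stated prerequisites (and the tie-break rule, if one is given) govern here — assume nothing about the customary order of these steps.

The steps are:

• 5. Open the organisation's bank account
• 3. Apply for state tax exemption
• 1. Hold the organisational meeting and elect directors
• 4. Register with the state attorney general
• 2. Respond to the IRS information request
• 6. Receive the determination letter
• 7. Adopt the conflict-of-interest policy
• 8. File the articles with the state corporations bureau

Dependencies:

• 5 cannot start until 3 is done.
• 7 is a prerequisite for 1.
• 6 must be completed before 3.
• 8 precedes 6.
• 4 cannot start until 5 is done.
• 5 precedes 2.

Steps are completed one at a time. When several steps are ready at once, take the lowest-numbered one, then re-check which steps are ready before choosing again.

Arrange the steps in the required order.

7 1 8 6 3 5 2 4

Nothing is required for 7 and 8. 7 has the earlier label → 7 first.
1 now also ready, so the ready set is {1, 8}; 1 has the earlier label → 1.
Next only 8 has its prerequisites met → 8.
Next only 6 has its prerequisites met → 6.
3 is the only step now ready → 3.
That leaves 5 as the only ready step → 5.
Now 2 and 4 have their prerequisites met. 2 has the earlier label, so 2 next.
Next only 4 has its prerequisites met → 4.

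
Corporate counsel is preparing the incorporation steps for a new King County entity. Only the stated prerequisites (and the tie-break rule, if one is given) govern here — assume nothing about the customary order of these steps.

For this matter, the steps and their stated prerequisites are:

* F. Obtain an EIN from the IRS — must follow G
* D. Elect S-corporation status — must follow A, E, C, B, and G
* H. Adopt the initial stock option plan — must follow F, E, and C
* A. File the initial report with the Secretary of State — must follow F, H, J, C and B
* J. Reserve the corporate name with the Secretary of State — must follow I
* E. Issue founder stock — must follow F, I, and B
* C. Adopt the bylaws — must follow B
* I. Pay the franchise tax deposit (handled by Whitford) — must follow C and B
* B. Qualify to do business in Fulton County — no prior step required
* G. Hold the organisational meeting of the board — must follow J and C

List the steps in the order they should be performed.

Only B has no prerequisites, so it is first.
Next only C has its prerequisites met → C.
That leaves I as the only ready step → I.
J needed I, now all done → J.
Next only G has its prerequisites met → G.
F is the only step now ready → F.
E is the only step now ready → E.
H needed F, E and C, now all done → H.
A needed F, H, J, C and B, now all done → A.
Next only D has its prerequisites met → D.

B C I J G F E H A D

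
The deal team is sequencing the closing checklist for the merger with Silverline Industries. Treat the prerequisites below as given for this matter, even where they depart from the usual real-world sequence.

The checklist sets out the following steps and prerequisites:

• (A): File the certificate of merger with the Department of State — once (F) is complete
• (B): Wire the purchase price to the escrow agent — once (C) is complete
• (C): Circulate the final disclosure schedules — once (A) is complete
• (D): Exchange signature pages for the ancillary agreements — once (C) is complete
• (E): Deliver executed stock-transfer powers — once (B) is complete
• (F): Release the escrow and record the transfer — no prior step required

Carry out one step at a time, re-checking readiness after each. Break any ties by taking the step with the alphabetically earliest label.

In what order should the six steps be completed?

(F) is the only step with nothing outstanding, so it goes first.
That leaves (A) as the only ready step → (A).
That leaves (C) as the only ready step → (C).
Now (B) and (D) have their prerequisites met. (B) has the earlier label, so (B) next.
(D) and (E) are both available; (D) has the earlier label → (D).
(E) needed (B), now all done → (E).

(F), (A), (C), (B), (D), (E)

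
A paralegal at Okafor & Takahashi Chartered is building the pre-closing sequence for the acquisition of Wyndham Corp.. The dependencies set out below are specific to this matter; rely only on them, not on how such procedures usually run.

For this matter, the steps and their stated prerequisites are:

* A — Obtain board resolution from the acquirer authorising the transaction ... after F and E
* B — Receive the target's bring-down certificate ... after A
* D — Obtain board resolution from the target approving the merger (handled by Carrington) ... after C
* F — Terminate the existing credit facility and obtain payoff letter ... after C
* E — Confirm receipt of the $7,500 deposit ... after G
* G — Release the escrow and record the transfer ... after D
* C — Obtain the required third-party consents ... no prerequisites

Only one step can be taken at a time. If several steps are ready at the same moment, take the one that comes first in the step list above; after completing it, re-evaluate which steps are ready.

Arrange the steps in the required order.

C, D, F, G, E, A, B

C is the only step with nothing outstanding, so it goes first.
D and F are both available; D is listed earlier → D.
F and G are both available; F is listed earlier → F.
Next only G has its prerequisites met → G.
E is the only step now ready → E.
A needed F and E, now all done → A.
Next only B has its prerequisites met → B.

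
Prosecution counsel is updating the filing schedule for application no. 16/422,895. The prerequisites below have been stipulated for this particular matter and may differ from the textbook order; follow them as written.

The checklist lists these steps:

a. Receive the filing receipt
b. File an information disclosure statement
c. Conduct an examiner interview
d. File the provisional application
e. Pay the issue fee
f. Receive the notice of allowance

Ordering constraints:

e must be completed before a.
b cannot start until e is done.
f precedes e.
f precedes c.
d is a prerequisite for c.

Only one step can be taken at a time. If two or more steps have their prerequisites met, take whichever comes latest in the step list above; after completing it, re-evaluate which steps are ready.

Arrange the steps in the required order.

Nothing is required for f and d. f is listed later → f first.
e now also ready, so the ready set is {e, d}; e is listed later → e.
Now d, b and a have their prerequisites met. d is listed later, so d next.
c, b and a are all available; c is listed later → c.
b and a are both available; b is listed later → b.
a needed e, now all done → a.

f, e, d, c, b, a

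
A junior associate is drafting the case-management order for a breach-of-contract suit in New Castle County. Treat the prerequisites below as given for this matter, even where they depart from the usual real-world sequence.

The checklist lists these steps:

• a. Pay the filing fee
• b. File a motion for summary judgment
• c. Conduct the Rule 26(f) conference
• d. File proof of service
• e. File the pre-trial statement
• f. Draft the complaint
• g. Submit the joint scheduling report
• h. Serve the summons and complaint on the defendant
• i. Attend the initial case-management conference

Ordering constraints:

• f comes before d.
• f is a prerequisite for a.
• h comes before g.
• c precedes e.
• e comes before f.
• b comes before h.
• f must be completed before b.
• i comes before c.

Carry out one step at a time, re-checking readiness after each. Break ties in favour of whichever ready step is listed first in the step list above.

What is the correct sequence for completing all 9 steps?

i c e f a b d h g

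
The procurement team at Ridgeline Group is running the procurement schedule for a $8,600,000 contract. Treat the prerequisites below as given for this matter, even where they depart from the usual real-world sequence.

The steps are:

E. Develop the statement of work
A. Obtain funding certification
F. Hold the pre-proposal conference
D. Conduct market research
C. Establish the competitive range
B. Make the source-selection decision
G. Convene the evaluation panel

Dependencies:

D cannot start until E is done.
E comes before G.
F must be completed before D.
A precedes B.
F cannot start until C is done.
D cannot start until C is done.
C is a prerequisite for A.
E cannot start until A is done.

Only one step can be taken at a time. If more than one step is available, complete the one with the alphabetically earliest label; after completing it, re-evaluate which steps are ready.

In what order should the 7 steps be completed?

C has no prerequisites → C first.
Now A and F have their prerequisites met. A has the earlier label, so A next.
Now B, E and F have their prerequisites met. B has the earlier label, so B next.
Now E and F have their prerequisites met. E has the earlier label, so E next.
Now F and G have their prerequisites met. F has the earlier label, so F next.
Ready: D and G. D has the earlier label → D.
G needed E, now all done → G.

C, A, B, E, F, D, G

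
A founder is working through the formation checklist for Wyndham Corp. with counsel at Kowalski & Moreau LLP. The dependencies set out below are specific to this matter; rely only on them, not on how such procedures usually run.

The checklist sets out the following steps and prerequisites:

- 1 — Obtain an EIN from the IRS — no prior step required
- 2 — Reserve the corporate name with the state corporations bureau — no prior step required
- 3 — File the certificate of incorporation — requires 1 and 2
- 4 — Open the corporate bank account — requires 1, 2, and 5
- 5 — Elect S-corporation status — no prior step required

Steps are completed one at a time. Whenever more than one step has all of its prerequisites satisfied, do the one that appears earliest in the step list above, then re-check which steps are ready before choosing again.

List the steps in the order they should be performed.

1 → 2 → 3 → 5 → 4

1, 2 and 5 have no prerequisites; 1 is listed earlier, so 1 is first.
Now 2 and 5 have their prerequisites met. 2 is listed earlier, so 2 next.
Ready: 3 and 5. 3 is listed earlier → 3.
That leaves 5 as the only ready step → 5.
4 needed 1, 2 and 5, now all done → 4.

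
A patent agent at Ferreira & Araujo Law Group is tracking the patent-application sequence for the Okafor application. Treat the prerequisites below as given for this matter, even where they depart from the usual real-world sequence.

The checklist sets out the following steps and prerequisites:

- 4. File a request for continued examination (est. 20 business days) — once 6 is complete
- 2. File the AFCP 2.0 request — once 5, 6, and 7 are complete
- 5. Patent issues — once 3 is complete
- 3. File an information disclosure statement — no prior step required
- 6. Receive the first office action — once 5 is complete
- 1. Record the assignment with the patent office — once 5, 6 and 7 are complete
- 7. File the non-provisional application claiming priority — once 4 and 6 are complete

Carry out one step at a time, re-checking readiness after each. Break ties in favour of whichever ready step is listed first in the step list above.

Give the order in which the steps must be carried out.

Only 3 has no prerequisites, so it is first.
5 needed 3, now all done → 5.
6 is the only step now ready → 6.
4 needed 6, now all done → 4.
7 needed 4 and 6, now all done → 7.
Ready: 2 and 1. 2 is listed earlier → 2.
1 needed 5, 6 and 7, now all done → 1.

3 5 6 4 7 2 1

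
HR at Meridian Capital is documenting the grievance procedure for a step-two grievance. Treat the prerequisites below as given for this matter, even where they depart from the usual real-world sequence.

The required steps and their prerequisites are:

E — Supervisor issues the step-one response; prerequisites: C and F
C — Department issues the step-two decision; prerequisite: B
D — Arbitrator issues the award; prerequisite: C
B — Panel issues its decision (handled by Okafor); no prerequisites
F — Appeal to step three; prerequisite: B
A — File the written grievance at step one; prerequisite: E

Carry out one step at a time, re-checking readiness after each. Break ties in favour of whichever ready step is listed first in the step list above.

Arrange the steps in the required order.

B is the only step with nothing outstanding, so it goes first.
C and F are both available; C is listed earlier → C.
D now also ready, so the ready set is {D, F}; D is listed earlier → D.
That leaves F as the only ready step → F.
E is the only step now ready → E.
Next only A has its prerequisites met → A.

B → C → D → F → E → A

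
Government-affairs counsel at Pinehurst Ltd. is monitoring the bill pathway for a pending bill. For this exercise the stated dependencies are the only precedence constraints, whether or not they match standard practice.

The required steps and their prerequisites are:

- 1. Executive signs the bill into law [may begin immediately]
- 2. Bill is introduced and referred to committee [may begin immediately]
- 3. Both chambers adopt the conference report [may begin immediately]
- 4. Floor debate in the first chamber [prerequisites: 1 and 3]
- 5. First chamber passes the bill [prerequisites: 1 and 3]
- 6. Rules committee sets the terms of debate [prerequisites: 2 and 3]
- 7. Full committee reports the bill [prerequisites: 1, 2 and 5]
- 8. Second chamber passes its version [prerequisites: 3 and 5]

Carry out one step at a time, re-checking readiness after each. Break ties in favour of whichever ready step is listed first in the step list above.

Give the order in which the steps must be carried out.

1, 2, 3, 4, 5, 6, 7, 8

Nothing is required for 1, 2 and 3. 1 is listed earlier → 1 first.
Ready: 2 and 3. 2 is listed earlier → 2.
That leaves 3 as the only ready step → 3.
Now 4, 5 and 6 have their prerequisites met. 4 is listed earlier, so 4 next.
5 and 6 are both available; 5 is listed earlier → 5.
6, 7 and 8 are all available; 6 is listed earlier → 6.
Ready: 7 and 8. 7 is listed earlier → 7.
8 needed 3 and 5, now all done → 8.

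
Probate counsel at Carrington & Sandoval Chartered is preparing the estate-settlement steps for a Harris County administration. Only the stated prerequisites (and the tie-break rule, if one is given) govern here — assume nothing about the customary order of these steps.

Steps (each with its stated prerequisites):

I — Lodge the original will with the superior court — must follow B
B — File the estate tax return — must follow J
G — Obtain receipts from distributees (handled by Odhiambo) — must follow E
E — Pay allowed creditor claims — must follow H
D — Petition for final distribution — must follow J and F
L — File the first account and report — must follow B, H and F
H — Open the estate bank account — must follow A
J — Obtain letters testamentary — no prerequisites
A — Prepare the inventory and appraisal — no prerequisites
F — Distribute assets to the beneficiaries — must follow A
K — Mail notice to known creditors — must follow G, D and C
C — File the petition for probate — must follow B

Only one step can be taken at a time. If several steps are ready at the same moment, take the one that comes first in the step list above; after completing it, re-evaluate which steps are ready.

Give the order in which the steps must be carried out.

Nothing is required for J and A. J is listed earlier → J first.
B now also ready, so the ready set is {B, A}; B is listed earlier → B.
Now I, A and C have their prerequisites met. I is listed earlier, so I next.
A and C are both available; A is listed earlier → A.
H and F now also ready, so the ready set is {H, F, C}; H is listed earlier → H.
E, F and C are all available; E is listed earlier → E.
Now G, F and C have their prerequisites met. G is listed earlier, so G next.
Ready: F and C. F is listed earlier → F.
Ready: D, L and C. D is listed earlier → D.
L and C are both available; L is listed earlier → L.
C is the only step now ready → C.
K is the only step now ready → K.

J, B, I, A, H, E, G, F, D, L, C, K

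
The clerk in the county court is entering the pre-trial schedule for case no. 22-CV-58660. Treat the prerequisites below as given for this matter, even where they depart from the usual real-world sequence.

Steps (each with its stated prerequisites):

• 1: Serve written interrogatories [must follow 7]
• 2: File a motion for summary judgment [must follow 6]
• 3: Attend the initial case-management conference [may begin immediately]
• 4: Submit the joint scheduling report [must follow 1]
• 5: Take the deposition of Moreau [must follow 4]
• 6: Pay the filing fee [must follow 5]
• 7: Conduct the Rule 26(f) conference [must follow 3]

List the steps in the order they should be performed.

3 → 7 → 1 → 4 → 5 → 6 → 2

Only 3 has no prerequisites, so it is first.
Next only 7 has its prerequisites met → 7.
1 needed 7, now all done → 1.
Next only 4 has its prerequisites met → 4.
That leaves 5 as the only ready step → 5.
6 is the only step now ready → 6.
That leaves 2 as the only ready step → 2.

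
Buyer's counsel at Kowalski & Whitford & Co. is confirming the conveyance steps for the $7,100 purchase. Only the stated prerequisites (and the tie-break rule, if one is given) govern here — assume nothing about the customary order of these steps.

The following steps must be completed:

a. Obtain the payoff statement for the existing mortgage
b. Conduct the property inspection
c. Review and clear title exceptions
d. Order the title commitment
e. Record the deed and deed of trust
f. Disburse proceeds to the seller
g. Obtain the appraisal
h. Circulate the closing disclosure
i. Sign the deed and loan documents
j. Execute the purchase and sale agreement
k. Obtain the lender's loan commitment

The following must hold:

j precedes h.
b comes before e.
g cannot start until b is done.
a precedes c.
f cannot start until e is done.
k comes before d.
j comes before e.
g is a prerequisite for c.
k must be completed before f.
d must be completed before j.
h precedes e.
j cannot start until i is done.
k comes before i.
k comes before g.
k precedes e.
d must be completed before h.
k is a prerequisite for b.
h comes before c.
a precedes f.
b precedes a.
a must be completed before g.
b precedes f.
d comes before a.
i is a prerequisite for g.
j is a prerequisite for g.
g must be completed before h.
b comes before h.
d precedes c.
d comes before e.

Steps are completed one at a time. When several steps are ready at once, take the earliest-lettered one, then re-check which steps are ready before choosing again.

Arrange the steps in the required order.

k is the only step with nothing outstanding, so it goes first.
Now b, d and i have their prerequisites met. b has the earlier label, so b next.
Ready: d and i. d has the earlier label → d.
Ready: a and i. a has the earlier label → a.
i needed k, now all done → i.
j is the only step now ready → j.
g needed a, b, i, j and k, now all done → g.
That leaves h as the only ready step → h.
Ready: c and e. c has the earlier label → c.
That leaves e as the only ready step → e.
f is the only step now ready → f.

k, b, d, a, i, j, g, h, c, e, f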